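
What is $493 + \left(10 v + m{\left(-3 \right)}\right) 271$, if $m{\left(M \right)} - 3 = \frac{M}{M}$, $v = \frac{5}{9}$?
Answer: $\frac{27743}{9} \approx 3082.6$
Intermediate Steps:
$v = \frac{5}{9}$ ($v = 5 \cdot \frac{1}{9} = \frac{5}{9} \approx 0.55556$)
$m{\left(M \right)} = 4$ ($m{\left(M \right)} = 3 + \frac{M}{M} = 3 + 1 = 4$)
$493 + \left(10 v + m{\left(-3 \right)}\right) 271 = 493 + \left(10 \cdot \frac{5}{9} + 4\right) 271 = 493 + \left(\frac{50}{9} + 4\right) 271 = 493 + \frac{86}{9} \cdot 271 = 493 + \frac{23306}{9} = \frac{27743}{9}$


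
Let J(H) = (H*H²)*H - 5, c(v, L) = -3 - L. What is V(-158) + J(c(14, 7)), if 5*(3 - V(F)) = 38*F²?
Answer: -898642/5 ≈ -1.7973e+5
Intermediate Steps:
V(F) = 3 - 38*F²/5
J(H) = -5 + H⁴ (J(H) = H³*H - 5 = H⁴ - 5 = -5 + H⁴)
V(-158) + J(c(14, 7)) = (3 - 38/5*(-158)²) + (-5 + (-3 - 1*7)⁴) = (3 - 38/5*24964) + (-5 + (-3 - 7)⁴) = (3 - 948632/5) + (-5 + (-10)⁴) = -948617/5 + (-5 + 10000) = -948617/5 + 9995 = -898642/5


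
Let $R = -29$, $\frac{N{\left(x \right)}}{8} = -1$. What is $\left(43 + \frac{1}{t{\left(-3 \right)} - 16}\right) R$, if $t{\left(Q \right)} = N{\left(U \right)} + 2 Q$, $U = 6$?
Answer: $- \frac{37381}{30} \approx -1246.0$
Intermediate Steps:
$N{\left(x \right)} = -8$ ($N{\left(x \right)} = 8 \left(-1\right) = -8$)
$t{\left(Q \right)} = -8 + 2 Q$
$\left(43 + \frac{1}{t{\left(-3 \right)} - 16}\right) R = \left(43 + \frac{1}{\left(-8 + 2 \left(-3\right)\right) - 16}\right) \left(-29\right) = \left(43 + \frac{1}{\left(-8 - 6\right) - 16}\right) \left(-29\right) = \left(43 + \frac{1}{-14 - 16}\right) \left(-29\right) = \left(43 + \frac{1}{-30}\right) \left(-29\right) = \left(43 - \frac{1}{30}\right) \left(-29\right) = \frac{1289}{30} \left(-29\right) = - \frac{37381}{30}$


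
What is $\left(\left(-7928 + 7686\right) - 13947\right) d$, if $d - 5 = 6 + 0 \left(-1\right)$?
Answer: $-156079$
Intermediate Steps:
$d = 11$ ($d = 5 + \left(6 + 0 \left(-1\right)\right) = 5 + \left(6 + 0\right) = 5 + 6 = 11$)
$\left(\left(-7928 + 7686\right) - 13947\right) d = \left(\left(-7928 + 7686\right) - 13947\right) 11 = \left(-242 - 13947\right) 11 = \left(-14189\right) 11 = -156079$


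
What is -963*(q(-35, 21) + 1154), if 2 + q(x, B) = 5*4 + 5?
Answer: -1133451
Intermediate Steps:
q(x, B) = 23 (q(x, B) = -2 + (5*4 + 5) = -2 + (20 + 5) = -2 + 25 = 23)
-963*(q(-35, 21) + 1154) = -963*(23 + 1154) = -963*1177 = -1133451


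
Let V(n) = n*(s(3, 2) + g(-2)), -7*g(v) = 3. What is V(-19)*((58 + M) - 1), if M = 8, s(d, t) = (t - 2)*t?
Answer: 3705/7 ≈ 529.29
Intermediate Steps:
g(v) = -3/7 (g(v) = -1/7*3 = -3/7)
s(d, t) = t*(-2 + t) (s(d, t) = (-2 + t)*t = t*(-2 + t))
V(n) = -3*n/7 (V(n) = n*(2*(-2 + 2) - 3/7) = n*(2*0 - 3/7) = n*(0 - 3/7) = n*(-3/7) = -3*n/7)
V(-19)*((58 + M) - 1) = (-3/7*(-19))*((58 + 8) - 1) = 57*(66 - 1)/7 = (57/7)*65 = 3705/7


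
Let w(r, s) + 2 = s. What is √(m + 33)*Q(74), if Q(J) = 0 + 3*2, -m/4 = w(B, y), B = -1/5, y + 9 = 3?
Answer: 6*√65 ≈ 48.374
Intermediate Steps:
y = -6 (y = -9 + 3 = -6)
B = -⅕ (B = -1*⅕ = -⅕ ≈ -0.20000)
w(r, s) = -2 + s
m = 32 (m = -4*(-2 - 6) = -4*(-8) = 32)
Q(J) = 6 (Q(J) = 0 + 6 = 6)
√(m + 33)*Q(74) = √(32 + 33)*6 = √65*6 = 6*√65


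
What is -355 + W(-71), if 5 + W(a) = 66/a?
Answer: -25626/71 ≈ -360.93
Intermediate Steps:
W(a) = -5 + 66/a
-355 + W(-71) = -355 + (-5 + 66/(-71)) = -355 + (-5 + 66*(-1/71)) = -355 + (-5 - 66/71) = -355 - 421/71 = -25626/71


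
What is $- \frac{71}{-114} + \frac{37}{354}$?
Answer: $\frac{2446}{3363} \approx 0.72733$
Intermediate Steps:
$- \frac{71}{-114} + \frac{37}{354} = \left(-71\right) \left(- \frac{1}{114}\right) + 37 \cdot \frac{1}{354} = \frac{71}{114} + \frac{37}{354} = \frac{2446}{3363}$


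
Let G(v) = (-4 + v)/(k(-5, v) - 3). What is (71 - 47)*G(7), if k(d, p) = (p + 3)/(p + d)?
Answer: 36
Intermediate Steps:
k(d, p) = (3 + p)/(d + p)
G(v) = (-4 + v)/(-3 + (3 + v)/(-5 + v)) (G(v) = (-4 + v)/((3 + v)/(-5 + v) - 3) = (-4 + v)/(-3 + (3 + v)/(-5 + v)))
(71 - 47)*G(7) = (71 - 47)*(-(-5 + 7)*(-4 + 7)/(-18 + 2*7)) = 24*(-1*2*3/(-18 + 14)) = 24*(-1*2*3/(-4)) = 24*(-1*(-1/4)*2*3) = 24*(3/2) = 36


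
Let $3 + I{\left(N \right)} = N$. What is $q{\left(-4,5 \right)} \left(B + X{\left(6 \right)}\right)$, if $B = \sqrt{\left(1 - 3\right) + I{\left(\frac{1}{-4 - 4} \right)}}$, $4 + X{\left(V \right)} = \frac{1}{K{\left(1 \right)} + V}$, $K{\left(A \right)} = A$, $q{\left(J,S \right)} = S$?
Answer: $- \frac{135}{7} + \frac{5 i \sqrt{82}}{4} \approx -19.286 + 11.319 i$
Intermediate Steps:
$I{\left(N \right)} = -3 + N$
$X{\left(V \right)} = -4 + \frac{1}{1 + V}$
$B = \frac{i \sqrt{82}}{4}$ ($B = \sqrt{\left(1 - 3\right) - \left(3 - \frac{1}{-4 - 4}\right)} = \sqrt{-2 - \left(3 - \frac{1}{-8}\right)} = \sqrt{-2 - \frac{25}{8}} = \sqrt{- \frac{41}{8}} = \frac{i \sqrt{82}}{4} \approx 2.2638 i$)
$q{\left(-4,5 \right)} \left(B + X{\left(6 \right)}\right) = 5 \left(\frac{i \sqrt{82}}{4} + \frac{-3 - 24}{1 + 6}\right) = 5 \left(\frac{i \sqrt{82}}{4} + \frac{-3 - 24}{7}\right) = 5 \left(\frac{i \sqrt{82}}{4} + \frac{1}{7} \left(-27\right)\right) = 5 \left(\frac{i \sqrt{82}}{4} - \frac{27}{7}\right) = 5 \left(- \frac{27}{7} + \frac{i \sqrt{82}}{4}\right) = - \frac{135}{7} + \frac{5 i \sqrt{82}}{4}$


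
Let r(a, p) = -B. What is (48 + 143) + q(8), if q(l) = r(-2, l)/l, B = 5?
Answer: 1523/8 ≈ 190.38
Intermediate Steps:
r(a, p) = -5 (r(a, p) = -1*5 = -5)
q(l) = -5/l
(48 + 143) + q(8) = (48 + 143) - 5/8 = 191 - 5*⅛ = 191 - 5/8 = 1523/8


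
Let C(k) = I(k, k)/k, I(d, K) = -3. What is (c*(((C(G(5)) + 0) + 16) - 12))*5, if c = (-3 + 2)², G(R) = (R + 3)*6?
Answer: 315/16 ≈ 19.688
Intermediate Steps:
G(R) = 18 + 6*R (G(R) = (3 + R)*6 = 18 + 6*R)
c = 1 (c = (-1)² = 1)
C(k) = -3/k
(c*(((C(G(5)) + 0) + 16) - 12))*5 = (1*(((-3/(18 + 6*5) + 0) + 16) - 12))*5 = (1*(((-3/(18 + 30) + 0) + 16) - 12))*5 = (1*(((-3/48 + 0) + 16) - 12))*5 = (1*(((-3*1/48 + 0) + 16) - 12))*5 = (1*(((-1/16 + 0) + 16) - 12))*5 = (1*((-1/16 + 16) - 12))*5 = (1*(255/16 - 12))*5 = (1*(63/16))*5 = (63/16)*5 = 315/16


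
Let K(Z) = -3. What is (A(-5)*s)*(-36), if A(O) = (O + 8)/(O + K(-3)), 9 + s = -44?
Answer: -1431/2 ≈ -715.50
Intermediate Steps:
s = -53 (s = -9 - 44 = -53)
A(O) = (8 + O)/(-3 + O) (A(O) = (O + 8)/(O - 3) = (8 + O)/(-3 + O))
(A(-5)*s)*(-36) = (((8 - 5)/(-3 - 5))*(-53))*(-36) = ((3/(-8))*(-53))*(-36) = (-⅛*3*(-53))*(-36) = -3/8*(-53)*(-36) = (159/8)*(-36) = -1431/2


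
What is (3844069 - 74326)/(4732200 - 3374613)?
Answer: 1256581/452529 ≈ 2.7768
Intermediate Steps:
(3844069 - 74326)/(4732200 - 3374613) = 3769743/1357587 = 3769743*(1/1357587) = 1256581/452529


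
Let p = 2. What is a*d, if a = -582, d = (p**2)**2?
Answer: -9312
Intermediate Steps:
d = 16 (d = (2**2)**2 = 4**2 = 16)
a*d = -582*16 = -9312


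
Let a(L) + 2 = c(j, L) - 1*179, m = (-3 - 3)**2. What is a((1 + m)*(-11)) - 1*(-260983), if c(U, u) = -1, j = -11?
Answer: 260801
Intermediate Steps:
m = 36 (m = (-6)**2 = 36)
a(L) = -182 (a(L) = -2 + (-1 - 1*179) = -2 + (-1 - 179) = -2 - 180 = -182)
a((1 + m)*(-11)) - 1*(-260983) = -182 - 1*(-260983) = -182 + 260983 = 260801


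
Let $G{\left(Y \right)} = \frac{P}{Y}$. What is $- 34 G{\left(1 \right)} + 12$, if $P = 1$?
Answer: $-22$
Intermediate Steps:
$G{\left(Y \right)} = \frac{1}{Y}$ ($G{\left(Y \right)} = 1 \frac{1}{Y} = \frac{1}{Y}$)
$- 34 G{\left(1 \right)} + 12 = - \frac{34}{1} + 12 = \left(-34\right) 1 + 12 = -34 + 12 = -22$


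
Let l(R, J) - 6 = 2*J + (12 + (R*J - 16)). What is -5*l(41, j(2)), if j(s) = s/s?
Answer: -225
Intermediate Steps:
j(s) = 1
l(R, J) = 2 + 2*J + J*R (l(R, J) = 6 + (2*J + (12 + (R*J - 16))) = 6 + (2*J + (12 + (J*R - 16))) = 6 + (2*J + (12 + (-16 + J*R))) = 6 + (2*J + (-4 + J*R)) = 6 + (-4 + 2*J + J*R) = 2 + 2*J + J*R)
-5*l(41, j(2)) = -5*(2 + 2*1 + 1*41) = -5*(2 + 2 + 41) = -5*45 = -225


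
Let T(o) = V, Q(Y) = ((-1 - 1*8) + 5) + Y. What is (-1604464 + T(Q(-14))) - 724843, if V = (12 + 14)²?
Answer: -2328631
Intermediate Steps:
Q(Y) = -4 + Y (Q(Y) = ((-1 - 8) + 5) + Y = (-9 + 5) + Y = -4 + Y)
V = 676 (V = 26² = 676)
T(o) = 676
(-1604464 + T(Q(-14))) - 724843 = (-1604464 + 676) - 724843 = -1603788 - 724843 = -2328631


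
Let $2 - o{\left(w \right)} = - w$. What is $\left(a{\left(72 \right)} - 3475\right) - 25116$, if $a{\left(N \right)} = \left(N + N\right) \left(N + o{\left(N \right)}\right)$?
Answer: $-7567$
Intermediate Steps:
$o{\left(w \right)} = 2 + w$ ($o{\left(w \right)} = 2 - - w = 2 + w$)
$a{\left(N \right)} = 2 N \left(2 + 2 N\right)$ ($a{\left(N \right)} = \left(N + N\right) \left(N + \left(2 + N\right)\right) = 2 N \left(2 + 2 N\right)$)
$\left(a{\left(72 \right)} - 3475\right) - 25116 = \left(4 \cdot 72 \left(1 + 72\right) - 3475\right) - 25116 = \left(4 \cdot 72 \cdot 73 - 3475\right) - 25116 = \left(21024 - 3475\right) - 25116 = 17549 - 25116 = -7567$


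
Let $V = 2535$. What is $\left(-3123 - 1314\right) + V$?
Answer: $-1902$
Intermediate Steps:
$\left(-3123 - 1314\right) + V = \left(-3123 - 1314\right) + 2535 = -4437 + 2535 = -1902$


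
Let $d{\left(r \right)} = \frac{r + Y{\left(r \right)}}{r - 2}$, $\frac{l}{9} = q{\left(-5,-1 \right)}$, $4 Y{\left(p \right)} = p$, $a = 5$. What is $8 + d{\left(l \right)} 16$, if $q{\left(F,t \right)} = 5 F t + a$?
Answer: $\frac{1886}{67} \approx 28.149$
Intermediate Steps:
$q{\left(F,t \right)} = 5 + 5 F t$ ($q{\left(F,t \right)} = 5 F t + 5 = 5 + 5 F t$)
$Y{\left(p \right)} = \frac{p}{4}$
$l = 270$ ($l = 9 \left(5 + 5 \left(-5\right) \left(-1\right)\right) = 9 \left(5 + 25\right) = 9 \cdot 30 = 270$)
$d{\left(r \right)} = \frac{5 r}{4 \left(-2 + r\right)}$ ($d{\left(r \right)} = \frac{r + \frac{r}{4}}{r - 2} = \frac{\frac{5}{4} r}{-2 + r} = \frac{5 r}{4 \left(-2 + r\right)}$)
$8 + d{\left(l \right)} 16 = 8 + \frac{5}{4} \cdot 270 \frac{1}{-2 + 270} \cdot 16 = 8 + \frac{5}{4} \cdot 270 \cdot \frac{1}{268} \cdot 16 = 8 + \frac{675}{536} \cdot 16 = 8 + \frac{1350}{67} = \frac{1886}{67}$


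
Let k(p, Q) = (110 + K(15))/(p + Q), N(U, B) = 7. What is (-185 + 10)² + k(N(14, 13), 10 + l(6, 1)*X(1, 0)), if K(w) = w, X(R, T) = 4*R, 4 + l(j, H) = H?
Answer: 30650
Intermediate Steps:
l(j, H) = -4 + H
k(p, Q) = 125/(Q + p) (k(p, Q) = (110 + 15)/(p + Q) = 125/(Q + p))
(-185 + 10)² + k(N(14, 13), 10 + l(6, 1)*X(1, 0)) = (-185 + 10)² + 125/((10 + (-4 + 1)*(4*1)) + 7) = (-175)² + 125/((10 - 3*4) + 7) = 30625 + 125/((10 - 12) + 7) = 30625 + 125/(-2 + 7) = 30625 + 125/5 = 30625 + 125*(⅕) = 30625 + 25 = 30650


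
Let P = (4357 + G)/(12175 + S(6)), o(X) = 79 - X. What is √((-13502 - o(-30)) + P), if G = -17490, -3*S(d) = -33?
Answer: I*√224597158766/4062 ≈ 116.67*I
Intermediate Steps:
S(d) = 11 (S(d) = -⅓*(-33) = 11)
P = -13133/12186 (P = (4357 - 17490)/(12175 + 11) = -13133/12186 ≈ -1.0777)
√((-13502 - o(-30)) + P) = √((-13502 - (79 - 1*(-30))) - 13133/12186) = √((-13502 - (79 + 30)) - 13133/12186) = √((-13502 - 1*109) - 13133/12186) = √((-13502 - 109) - 13133/12186) = √(-13611 - 13133/12186) = √(-165876779/12186) = I*√224597158766/4062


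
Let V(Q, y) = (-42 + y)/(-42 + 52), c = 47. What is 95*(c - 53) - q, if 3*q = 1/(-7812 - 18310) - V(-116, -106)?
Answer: -75092041/130610 ≈ -574.93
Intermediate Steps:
V(Q, y) = -21/5 + y/10 (V(Q, y) = (-42 + y)/10 = (-42 + y)*(1/10) = -21/5 + y/10)
q = 644341/130610 (q = (1/(-7812 - 18310) - (-21/5 + (1/10)*(-106)))/3 = (1/(-26122) - (-21/5 - 53/5))/3 = (-1/26122 - 1*(-74/5))/3 = (-1/26122 + 74/5)/3 = (1/3)*(1933023/130610) = 644341/130610 ≈ 4.9333)
95*(c - 53) - q = 95*(47 - 53) - 1*644341/130610 = 95*(-6) - 644341/130610 = -570 - 644341/130610 = -75092041/130610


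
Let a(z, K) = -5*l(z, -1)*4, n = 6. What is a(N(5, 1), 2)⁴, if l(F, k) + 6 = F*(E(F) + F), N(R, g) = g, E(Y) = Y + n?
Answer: 2560000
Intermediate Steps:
E(Y) = 6 + Y (E(Y) = Y + 6 = 6 + Y)
l(F, k) = -6 + F*(6 + 2*F) (l(F, k) = -6 + F*((6 + F) + F) = -6 + F*(6 + 2*F))
a(z, K) = 120 - 20*z² - 20*z*(6 + z) (a(z, K) = -5*(-6 + z² + z*(6 + z))*4 = (30 - 5*z² - 5*z*(6 + z))*4 = 120 - 20*z² - 20*z*(6 + z))
a(N(5, 1), 2)⁴ = (120 - 120*1 - 40*1²)⁴ = (120 - 120 - 40*1)⁴ = (120 - 120 - 40)⁴ = (-40)⁴ = 2560000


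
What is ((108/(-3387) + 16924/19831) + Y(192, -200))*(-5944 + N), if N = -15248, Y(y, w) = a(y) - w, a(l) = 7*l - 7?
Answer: -729653108694456/22389199 ≈ -3.2590e+7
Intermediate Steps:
a(l) = -7 + 7*l
Y(y, w) = -7 - w + 7*y (Y(y, w) = (-7 + 7*y) - w = -7 - w + 7*y)
((108/(-3387) + 16924/19831) + Y(192, -200))*(-5944 + N) = ((108/(-3387) + 16924/19831) + (-7 - 1*(-200) + 7*192))*(-5944 - 15248) = ((108*(-1/3387) + 16924*(1/19831)) + (-7 + 200 + 1344))*(-21192) = ((-36/1129 + 16924/19831) + 1537)*(-21192) = (18393280/22389199 + 1537)*(-21192) = (34430592143/22389199)*(-21192) = -729653108694456/22389199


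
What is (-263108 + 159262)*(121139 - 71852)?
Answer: -5118257802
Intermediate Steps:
(-263108 + 159262)*(121139 - 71852) = -103846*49287 = -5118257802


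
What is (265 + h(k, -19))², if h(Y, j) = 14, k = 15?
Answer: 77841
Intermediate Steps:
(265 + h(k, -19))² = (265 + 14)² = 279² = 77841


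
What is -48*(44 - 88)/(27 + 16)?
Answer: 2112/43 ≈ 49.116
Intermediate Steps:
-48*(44 - 88)/(27 + 16) = -(-2112)/43 = -48*(-44/43) = 2112/43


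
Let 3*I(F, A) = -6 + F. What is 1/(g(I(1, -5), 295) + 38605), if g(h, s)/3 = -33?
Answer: 1/38506 ≈ 2.5970e-5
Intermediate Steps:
I(F, A) = -2 + F/3 (I(F, A) = (-6 + F)/3 = -2 + F/3)
g(h, s) = -99 (g(h, s) = 3*(-33) = -99)
1/(g(I(1, -5), 295) + 38605) = 1/(-99 + 38605) = 1/38506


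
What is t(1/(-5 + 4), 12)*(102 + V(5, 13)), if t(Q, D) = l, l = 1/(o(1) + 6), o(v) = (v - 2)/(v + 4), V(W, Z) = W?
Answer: 535/29 ≈ 18.448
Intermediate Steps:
o(v) = (-2 + v)/(4 + v)
l = 5/29 (l = 1/((-2 + 1)/(4 + 1) + 6) = 1/(-1/5 + 6) = 1/((⅕)*(-1) + 6) = 1/(-⅕ + 6) = 1/(29/5) = 5/29 ≈ 0.17241)
t(Q, D) = 5/29
t(1/(-5 + 4), 12)*(102 + V(5, 13)) = 5*(102 + 5)/29 = (5/29)*107 = 535/29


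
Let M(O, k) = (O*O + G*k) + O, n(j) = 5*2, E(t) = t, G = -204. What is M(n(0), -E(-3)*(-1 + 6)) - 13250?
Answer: -16200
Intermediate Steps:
n(j) = 10
M(O, k) = O + O**2 - 204*k (M(O, k) = (O*O - 204*k) + O = (O**2 - 204*k) + O = O + O**2 - 204*k)
M(n(0), -E(-3)*(-1 + 6)) - 13250 = (10 + 10**2 - (-204)*(-3*(-1 + 6))) - 13250 = (10 + 100 - (-204)*(-3*5)) - 13250 = (10 + 100 - (-204)*(-15)) - 13250 = (10 + 100 - 204*15) - 13250 = (10 + 100 - 3060) - 13250 = -2950 - 13250 = -16200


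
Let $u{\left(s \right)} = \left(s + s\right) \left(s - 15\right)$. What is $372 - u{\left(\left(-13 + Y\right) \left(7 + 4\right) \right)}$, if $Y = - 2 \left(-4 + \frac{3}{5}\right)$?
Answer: $- \frac{274412}{25} \approx -10976.0$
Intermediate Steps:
$Y = \frac{34}{5}$ ($Y = - 2 \left(-4 + 3 \cdot \frac{1}{5}\right) = - 2 \left(-4 + \frac{3}{5}\right) = \left(-2\right) \left(- \frac{17}{5}\right) = \frac{34}{5} \approx 6.8$)
$u{\left(s \right)} = 2 s \left(-15 + s\right)$
$372 - u{\left(\left(-13 + Y\right) \left(7 + 4\right) \right)} = 372 - 2 \left(-13 + \frac{34}{5}\right) \left(7 + 4\right) \left(-15 + \left(-13 + \frac{34}{5}\right) \left(7 + 4\right)\right) = 372 - 2 \left(\left(- \frac{31}{5}\right) 11\right) \left(-15 - \frac{341}{5}\right) = 372 - 2 \left(- \frac{341}{5}\right) \left(-15 - \frac{341}{5}\right) = 372 - 2 \left(- \frac{341}{5}\right) \left(- \frac{416}{5}\right) = 372 - \frac{283712}{25} = - \frac{274412}{25}$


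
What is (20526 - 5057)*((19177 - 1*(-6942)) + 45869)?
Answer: 1113582372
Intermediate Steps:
(20526 - 5057)*((19177 - 1*(-6942)) + 45869) = 15469*((19177 + 6942) + 45869) = 15469*(26119 + 45869) = 15469*71988 = 1113582372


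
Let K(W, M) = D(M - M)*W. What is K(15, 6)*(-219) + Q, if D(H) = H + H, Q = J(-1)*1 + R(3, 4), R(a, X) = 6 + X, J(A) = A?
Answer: 9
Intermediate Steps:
Q = 9 (Q = -1*1 + (6 + 4) = -1 + 10 = 9)
D(H) = 2*H
K(W, M) = 0 (K(W, M) = (2*(M - M))*W = (2*0)*W = 0*W = 0)
K(15, 6)*(-219) + Q = 0*(-219) + 9 = 0 + 9 = 9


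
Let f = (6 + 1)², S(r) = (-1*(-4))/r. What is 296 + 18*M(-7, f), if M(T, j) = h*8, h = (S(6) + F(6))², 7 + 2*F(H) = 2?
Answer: 780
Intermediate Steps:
S(r) = 4/r
F(H) = -5/2 (F(H) = -7/2 + (½)*2 = -7/2 + 1 = -5/2)
f = 49 (f = 7² = 49)
h = 121/36 (h = (4/6 - 5/2)² = (4*(⅙) - 5/2)² = (⅔ - 5/2)² = (-11/6)² = 121/36 ≈ 3.3611)
M(T, j) = 242/9 (M(T, j) = (121/36)*8 = 242/9)
296 + 18*M(-7, f) = 296 + 18*(242/9) = 296 + 484 = 780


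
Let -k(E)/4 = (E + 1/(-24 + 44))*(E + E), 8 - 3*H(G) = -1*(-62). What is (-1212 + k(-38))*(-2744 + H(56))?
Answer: 176060928/5 ≈ 3.5212e+7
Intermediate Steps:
H(G) = -18 (H(G) = 8/3 - (-1)*(-62)/3 = 8/3 - 1/3*62 = 8/3 - 62/3 = -18)
k(E) = -8*E*(1/20 + E) (k(E) = -4*(E + 1/(-24 + 44))*(E + E) = -4*(E + 1/20)*2*E = -4*(1/20 + E)*2*E = -8*E*(1/20 + E))
(-1212 + k(-38))*(-2744 + H(56)) = (-1212 - 2/5*(-38)*(1 + 20*(-38)))*(-2744 - 18) = (-1212 - 2/5*(-38)*(1 - 760))*(-2762) = (-1212 - 2/5*(-38)*(-759))*(-2762) = (-1212 - 57684/5)*(-2762) = -63744/5*(-2762) = 176060928/5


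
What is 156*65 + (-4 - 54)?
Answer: 10082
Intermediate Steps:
156*65 + (-4 - 54) = 10140 - 58 = 10082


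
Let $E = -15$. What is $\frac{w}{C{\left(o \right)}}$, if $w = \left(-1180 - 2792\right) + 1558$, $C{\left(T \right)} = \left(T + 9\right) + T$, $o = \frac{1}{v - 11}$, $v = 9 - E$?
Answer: $- \frac{1846}{7} \approx -263.71$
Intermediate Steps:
$v = 24$ ($v = 9 - -15 = 9 + 15 = 24$)
$o = \frac{1}{13}$ ($o = \frac{1}{24 - 11} = \frac{1}{13} \approx 0.076923$)
$C{\left(T \right)} = 9 + 2 T$ ($C{\left(T \right)} = \left(9 + T\right) + T = 9 + 2 T$)
$w = -2414$ ($w = -3972 + 1558 = -2414$)
$\frac{w}{C{\left(o \right)}} = - \frac{2414}{9 + 2 \cdot \frac{1}{13}} = - \frac{2414}{9 + \frac{2}{13}} = - \frac{2414}{\frac{119}{13}} = \left(-2414\right) \frac{13}{119} = - \frac{1846}{7}$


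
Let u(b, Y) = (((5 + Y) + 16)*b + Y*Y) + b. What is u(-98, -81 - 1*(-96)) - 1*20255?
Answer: -23656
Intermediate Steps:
u(b, Y) = b + Y**2 + b*(21 + Y) (u(b, Y) = ((21 + Y)*b + Y**2) + b = (b*(21 + Y) + Y**2) + b = (Y**2 + b*(21 + Y)) + b = b + Y**2 + b*(21 + Y))
u(-98, -81 - 1*(-96)) - 1*20255 = ((-81 - 1*(-96))**2 + 22*(-98) + (-81 - 1*(-96))*(-98)) - 1*20255 = ((-81 + 96)**2 - 2156 + (-81 + 96)*(-98)) - 20255 = (15**2 - 2156 + 15*(-98)) - 20255 = (225 - 2156 - 1470) - 20255 = -3401 - 20255 = -23656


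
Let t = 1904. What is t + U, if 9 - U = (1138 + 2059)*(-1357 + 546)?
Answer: 2594680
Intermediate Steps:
U = 2592776 (U = 9 - (1138 + 2059)*(-1357 + 546) = 9 - 3197*(-811) = 9 - 1*(-2592767) = 9 + 2592767 = 2592776)
t + U = 1904 + 2592776 = 2594680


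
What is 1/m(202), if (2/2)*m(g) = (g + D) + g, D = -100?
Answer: 1/304 ≈ 0.0032895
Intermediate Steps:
m(g) = -100 + 2*g (m(g) = (g - 100) + g = (-100 + g) + g = -100 + 2*g)
1/m(202) = 1/(-100 + 2*202) = 1/(-100 + 404) = 1/304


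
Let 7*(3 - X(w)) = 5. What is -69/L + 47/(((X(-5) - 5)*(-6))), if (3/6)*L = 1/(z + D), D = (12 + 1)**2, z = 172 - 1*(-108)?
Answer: -882794/57 ≈ -15488.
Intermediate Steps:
z = 280 (z = 172 + 108 = 280)
D = 169 (D = 13**2 = 169)
X(w) = 16/7 (X(w) = 3 - 1/7*5 = 3 - 5/7 = 16/7)
L = 2/449 (L = 2/(280 + 169) = 2/449 ≈ 0.0044543)
-69/L + 47/(((X(-5) - 5)*(-6))) = -69/2/449 + 47/(((16/7 - 5)*(-6))) = -69*449/2 + 47/((-19/7*(-6))) = -30981/2 + 47/(114/7) = -30981/2 + 47*(7/114) = -30981/2 + 329/114 = -882794/57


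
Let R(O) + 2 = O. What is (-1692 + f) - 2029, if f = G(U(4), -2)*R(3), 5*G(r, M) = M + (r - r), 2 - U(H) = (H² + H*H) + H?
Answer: -18607/5 ≈ -3721.4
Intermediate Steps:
R(O) = -2 + O
U(H) = 2 - H - 2*H² (U(H) = 2 - ((H² + H*H) + H) = 2 - ((H² + H²) + H) = 2 - (2*H² + H) = 2 - (H + 2*H²) = 2 + (-H - 2*H²) = 2 - H - 2*H²)
G(r, M) = M/5 (G(r, M) = (M + (r - r))/5 = (M + 0)/5 = M/5)
f = -⅖ (f = ((⅕)*(-2))*(-2 + 3) = -⅖*1 = -⅖ ≈ -0.40000)
(-1692 + f) - 2029 = (-1692 - ⅖) - 2029 = -8462/5 - 2029 = -18607/5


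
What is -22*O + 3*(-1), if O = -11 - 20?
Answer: 679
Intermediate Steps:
O = -31
-22*O + 3*(-1) = -22*(-31) + 3*(-1) = 682 - 3 = 679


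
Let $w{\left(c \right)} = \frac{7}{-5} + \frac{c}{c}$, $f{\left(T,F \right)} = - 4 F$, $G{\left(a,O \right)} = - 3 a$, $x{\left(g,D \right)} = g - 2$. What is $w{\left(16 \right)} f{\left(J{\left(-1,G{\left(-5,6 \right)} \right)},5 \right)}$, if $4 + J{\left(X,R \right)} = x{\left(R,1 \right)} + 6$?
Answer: $8$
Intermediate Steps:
$x{\left(g,D \right)} = -2 + g$ ($x{\left(g,D \right)} = g - 2 = -2 + g$)
$J{\left(X,R \right)} = R$ ($J{\left(X,R \right)} = -4 + \left(\left(-2 + R\right) + 6\right) = -4 + \left(4 + R\right) = R$)
$w{\left(c \right)} = - \frac{2}{5}$ ($w{\left(c \right)} = 7 \left(- \frac{1}{5}\right) + 1 = - \frac{7}{5} + 1 = - \frac{2}{5}$)
$w{\left(16 \right)} f{\left(J{\left(-1,G{\left(-5,6 \right)} \right)},5 \right)} = - \frac{2 \left(\left(-4\right) 5\right)}{5} = \left(- \frac{2}{5}\right) \left(-20\right) = 8$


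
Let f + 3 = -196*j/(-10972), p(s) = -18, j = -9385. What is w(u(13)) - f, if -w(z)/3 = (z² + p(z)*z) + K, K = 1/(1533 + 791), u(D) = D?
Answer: 2330914967/6374732 ≈ 365.65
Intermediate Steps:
K = 1/2324 ≈ 0.00043029
f = -468094/2743 (f = -3 - (-1839460)/(-10972) = -3 - (-1839460)*(-1)/10972 = -3 - 196*9385/10972 = -3 - 459865/2743 = -468094/2743 ≈ -170.65)
w(z) = -3/2324 - 3*z² + 54*z (w(z) = -3*((z² - 18*z) + 1/2324) = -3*(1/2324 + z² - 18*z) = -3/2324 - 3*z² + 54*z)
w(u(13)) - f = (-3/2324 - 3*13² + 54*13) - 1*(-468094/2743) = (-3/2324 - 3*169 + 702) + 468094/2743 = (-3/2324 - 507 + 702) + 468094/2743 = 453177/2324 + 468094/2743 = 2330914967/6374732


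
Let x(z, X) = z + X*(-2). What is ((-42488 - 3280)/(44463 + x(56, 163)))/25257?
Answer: -15256/372060867 ≈ -4.1004e-5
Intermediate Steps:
x(z, X) = z - 2*X
((-42488 - 3280)/(44463 + x(56, 163)))/25257 = ((-42488 - 3280)/(44463 + (56 - 2*163)))/25257 = -45768/(44463 + (56 - 326))*(1/25257) = -45768/(44463 - 270)*(1/25257) = -45768/44193*(1/25257) = -45768*1/44193*(1/25257) = -15256/14731*1/25257 = -15256/372060867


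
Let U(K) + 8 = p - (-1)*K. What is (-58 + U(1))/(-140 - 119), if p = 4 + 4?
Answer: 57/259 ≈ 0.22008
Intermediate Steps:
p = 8
U(K) = K (U(K) = -8 + (8 - (-1)*K) = -8 + (8 + K) = K)
(-58 + U(1))/(-140 - 119) = (-58 + 1)/(-140 - 119) = -57/(-259) = -57*(-1/259) = 57/259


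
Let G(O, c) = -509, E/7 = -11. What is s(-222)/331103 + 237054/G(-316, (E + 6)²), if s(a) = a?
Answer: -78489403560/168531427 ≈ -465.73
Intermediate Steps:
E = -77 (E = 7*(-11) = -77)
s(-222)/331103 + 237054/G(-316, (E + 6)²) = -222/331103 + 237054/(-509) = -222*1/331103 + 237054*(-1/509) = -222/331103 - 237054/509 = -78489403560/168531427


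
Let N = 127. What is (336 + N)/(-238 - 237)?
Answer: -463/475 ≈ -0.97474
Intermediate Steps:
(336 + N)/(-238 - 237) = (336 + 127)/(-238 - 237) = 463/(-475) = 463*(-1/475) = -463/475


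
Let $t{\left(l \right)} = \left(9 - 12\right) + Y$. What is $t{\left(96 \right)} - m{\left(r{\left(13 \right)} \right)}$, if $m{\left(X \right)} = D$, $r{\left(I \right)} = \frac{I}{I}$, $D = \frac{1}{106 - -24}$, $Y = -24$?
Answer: $- \frac{3511}{130} \approx -27.008$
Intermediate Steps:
$t{\left(l \right)} = -27$ ($t{\left(l \right)} = \left(9 - 12\right) - 24 = -3 - 24 = -27$)
$D = \frac{1}{130}$ ($D = \frac{1}{106 + 24} = \frac{1}{130} \approx 0.0076923$)
$r{\left(I \right)} = 1$
$m{\left(X \right)} = \frac{1}{130}$
$t{\left(96 \right)} - m{\left(r{\left(13 \right)} \right)} = -27 - \frac{1}{130} = - \frac{3511}{130}$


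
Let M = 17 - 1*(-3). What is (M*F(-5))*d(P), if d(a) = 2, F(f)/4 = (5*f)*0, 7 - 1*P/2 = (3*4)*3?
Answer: 0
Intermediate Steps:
P = -58 (P = 14 - 2*3*4*3 = 14 - 24*3 = 14 - 2*36 = 14 - 72 = -58)
F(f) = 0 (F(f) = 4*((5*f)*0) = 4*0 = 0)
M = 20 (M = 17 + 3 = 20)
(M*F(-5))*d(P) = (20*0)*2 = 0*2 = 0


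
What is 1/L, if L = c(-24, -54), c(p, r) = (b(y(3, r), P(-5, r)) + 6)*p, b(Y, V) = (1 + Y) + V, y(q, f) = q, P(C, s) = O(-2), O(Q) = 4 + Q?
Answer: -1/288 ≈ -0.0034722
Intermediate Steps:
P(C, s) = 2 (P(C, s) = 4 - 2 = 2)
b(Y, V) = 1 + V + Y
c(p, r) = 12*p (c(p, r) = ((1 + 2 + 3) + 6)*p = (6 + 6)*p = 12*p)
L = -288 (L = 12*(-24) = -288)
1/L = 1/(-288) = -1/288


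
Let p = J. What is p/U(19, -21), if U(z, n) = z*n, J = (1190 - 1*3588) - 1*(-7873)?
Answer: -1825/133 ≈ -13.722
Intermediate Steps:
J = 5475 (J = (1190 - 3588) + 7873 = -2398 + 7873 = 5475)
U(z, n) = n*z
p = 5475
p/U(19, -21) = 5475/((-21*19)) = 5475/(-399) = 5475*(-1/399) = -1825/133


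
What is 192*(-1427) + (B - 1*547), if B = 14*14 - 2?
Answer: -274337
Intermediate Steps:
B = 194 (B = 196 - 2 = 194)
192*(-1427) + (B - 1*547) = 192*(-1427) + (194 - 1*547) = -273984 + (194 - 547) = -273984 - 353 = -274337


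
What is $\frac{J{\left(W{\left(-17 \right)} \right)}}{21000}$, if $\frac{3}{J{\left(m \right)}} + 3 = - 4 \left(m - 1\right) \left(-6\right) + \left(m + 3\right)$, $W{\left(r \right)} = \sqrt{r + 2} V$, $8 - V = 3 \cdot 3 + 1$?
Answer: $\frac{i}{14000 \left(- 12 i + 25 \sqrt{15}\right)} \approx -9.0045 \cdot 10^{-8} + 7.2655 \cdot 10^{-7} i$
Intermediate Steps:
$V = -2$ ($V = 8 - \left(3 \cdot 3 + 1\right) = 8 - \left(9 + 1\right) = 8 - 10 = -2$)
$W{\left(r \right)} = - 2 \sqrt{2 + r}$ ($W{\left(r \right)} = \sqrt{r + 2} \left(-2\right) = \sqrt{2 + r} \left(-2\right) = - 2 \sqrt{2 + r}$)
$J{\left(m \right)} = \frac{3}{-24 + 25 m}$ ($J{\left(m \right)} = \frac{3}{-3 + \left(- 4 \left(m - 1\right) \left(-6\right) + \left(m + 3\right)\right)} = \frac{3}{-3 + \left(- 4 \left(-1 + m\right) \left(-6\right) + \left(3 + m\right)\right)} = \frac{3}{-3 + \left(\left(4 - 4 m\right) \left(-6\right) + \left(3 + m\right)\right)} = \frac{3}{-3 + \left(\left(-24 + 24 m\right) + \left(3 + m\right)\right)} = \frac{3}{-3 + \left(-21 + 25 m\right)} = \frac{3}{-24 + 25 m}$)
$\frac{J{\left(W{\left(-17 \right)} \right)}}{21000} = \frac{3 \frac{1}{-24 + 25 \left(- 2 \sqrt{2 - 17}\right)}}{21000} = \frac{3}{-24 + 25 \left(- 2 \sqrt{-15}\right)} \frac{1}{21000} = \frac{3}{-24 + 25 \left(- 2 i \sqrt{15}\right)} \frac{1}{21000} = \frac{3}{-24 - 50 i \sqrt{15}} \cdot \frac{1}{21000} = \frac{1}{7000 \left(-24 - 50 i \sqrt{15}\right)}$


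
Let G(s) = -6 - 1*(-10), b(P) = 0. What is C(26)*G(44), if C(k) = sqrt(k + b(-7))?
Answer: 4*sqrt(26) ≈ 20.396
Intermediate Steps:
G(s) = 4 (G(s) = -6 + 10 = 4)
C(k) = sqrt(k) (C(k) = sqrt(k + 0) = sqrt(k))
C(26)*G(44) = sqrt(26)*4 = 4*sqrt(26)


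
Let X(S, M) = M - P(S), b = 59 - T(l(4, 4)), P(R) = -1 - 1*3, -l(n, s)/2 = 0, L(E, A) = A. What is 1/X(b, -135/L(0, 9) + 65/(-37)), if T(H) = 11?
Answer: -37/472 ≈ -0.078390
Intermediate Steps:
l(n, s) = 0 (l(n, s) = -2*0 = 0)
P(R) = -4 (P(R) = -1 - 3 = -4)
b = 48 (b = 59 - 1*11 = 59 - 11 = 48)
X(S, M) = 4 + M (X(S, M) = M - 1*(-4) = M + 4 = 4 + M)
1/X(b, -135/L(0, 9) + 65/(-37)) = 1/(4 + (-135/9 + 65/(-37))) = 1/(4 + (-135*1/9 + 65*(-1/37))) = 1/(4 + (-15 - 65/37)) = 1/(4 - 620/37) = 1/(-472/37) = -37/472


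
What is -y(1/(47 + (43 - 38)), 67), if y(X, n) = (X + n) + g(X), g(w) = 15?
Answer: -4265/52 ≈ -82.019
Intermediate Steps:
y(X, n) = 15 + X + n (y(X, n) = (X + n) + 15 = 15 + X + n)
-y(1/(47 + (43 - 38)), 67) = -(15 + 1/(47 + (43 - 38)) + 67) = -(15 + 1/(47 + 5) + 67) = -(15 + 1/52 + 67) = -1*4265/52 = -4265/52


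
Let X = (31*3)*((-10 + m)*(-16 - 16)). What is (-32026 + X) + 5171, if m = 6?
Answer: -14951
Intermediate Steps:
X = 11904 (X = (31*3)*((-10 + 6)*(-16 - 16)) = 93*(-4*(-32)) = 93*128 = 11904)
(-32026 + X) + 5171 = (-32026 + 11904) + 5171 = -20122 + 5171 = -14951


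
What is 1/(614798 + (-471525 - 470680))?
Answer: -1/327407 ≈ -3.0543e-6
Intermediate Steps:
1/(614798 + (-471525 - 470680)) = 1/(614798 - 942205) = 1/(-327407) = -1/327407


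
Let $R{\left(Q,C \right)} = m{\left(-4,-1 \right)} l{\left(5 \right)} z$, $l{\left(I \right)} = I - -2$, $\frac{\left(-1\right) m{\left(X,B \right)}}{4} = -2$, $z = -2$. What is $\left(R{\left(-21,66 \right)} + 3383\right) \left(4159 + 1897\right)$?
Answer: $19809176$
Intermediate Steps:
$m{\left(X,B \right)} = 8$ ($m{\left(X,B \right)} = \left(-4\right) \left(-2\right) = 8$)
$l{\left(I \right)} = 2 + I$ ($l{\left(I \right)} = I + 2 = 2 + I$)
$R{\left(Q,C \right)} = -112$ ($R{\left(Q,C \right)} = 8 \left(2 + 5\right) \left(-2\right) = 8 \cdot 7 \left(-2\right) = 56 \left(-2\right) = -112$)
$\left(R{\left(-21,66 \right)} + 3383\right) \left(4159 + 1897\right) = \left(-112 + 3383\right) \left(4159 + 1897\right) = 3271 \cdot 6056 = 19809176$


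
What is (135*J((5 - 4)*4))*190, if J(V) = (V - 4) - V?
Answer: -102600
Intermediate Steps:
J(V) = -4 (J(V) = (-4 + V) - V = -4)
(135*J((5 - 4)*4))*190 = (135*(-4))*190 = -540*190 = -102600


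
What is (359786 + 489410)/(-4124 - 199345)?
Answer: -849196/203469 ≈ -4.1736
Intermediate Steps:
(359786 + 489410)/(-4124 - 199345) = 849196/(-203469) = 849196*(-1/203469) = -849196/203469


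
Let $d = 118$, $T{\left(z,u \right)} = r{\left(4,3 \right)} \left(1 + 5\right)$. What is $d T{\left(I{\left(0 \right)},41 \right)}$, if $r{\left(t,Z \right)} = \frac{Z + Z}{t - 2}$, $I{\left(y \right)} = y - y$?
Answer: $2124$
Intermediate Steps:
$I{\left(y \right)} = 0$
$r{\left(t,Z \right)} = \frac{2 Z}{-2 + t}$
$T{\left(z,u \right)} = 18$ ($T{\left(z,u \right)} = 2 \cdot 3 \frac{1}{-2 + 4} \left(1 + 5\right) = 2 \cdot 3 \cdot \frac{1}{2} \cdot 6 = 3 \cdot 6 = 18$)
$d T{\left(I{\left(0 \right)},41 \right)} = 118 \cdot 18 = 2124$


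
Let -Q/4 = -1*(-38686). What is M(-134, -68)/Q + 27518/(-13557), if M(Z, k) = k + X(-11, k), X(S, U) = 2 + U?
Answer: -2128214377/1048932204 ≈ -2.0289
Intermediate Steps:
Q = -154744 (Q = -(-4)*(-38686) = -4*38686 = -154744)
M(Z, k) = 2 + 2*k (M(Z, k) = k + (2 + k) = 2 + 2*k)
M(-134, -68)/Q + 27518/(-13557) = (2 + 2*(-68))/(-154744) + 27518/(-13557) = (2 - 136)*(-1/154744) + 27518*(-1/13557) = -134*(-1/154744) - 27518/13557 = 67/77372 - 27518/13557 = -2128214377/1048932204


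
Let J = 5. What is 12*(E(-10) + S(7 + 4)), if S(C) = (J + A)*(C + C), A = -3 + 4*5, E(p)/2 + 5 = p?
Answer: 5448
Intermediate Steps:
E(p) = -10 + 2*p
A = 17 (A = -3 + 20 = 17)
S(C) = 44*C (S(C) = (5 + 17)*(C + C) = 22*(2*C) = 44*C)
12*(E(-10) + S(7 + 4)) = 12*((-10 + 2*(-10)) + 44*(7 + 4)) = 12*((-10 - 20) + 44*11) = 12*(-30 + 484) = 12*454 = 5448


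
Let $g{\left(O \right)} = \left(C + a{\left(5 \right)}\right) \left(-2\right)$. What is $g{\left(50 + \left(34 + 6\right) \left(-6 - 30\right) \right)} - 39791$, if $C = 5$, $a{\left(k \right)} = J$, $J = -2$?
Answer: $-39797$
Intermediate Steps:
$a{\left(k \right)} = -2$
$g{\left(O \right)} = -6$ ($g{\left(O \right)} = \left(5 - 2\right) \left(-2\right) = 3 \left(-2\right) = -6$)
$g{\left(50 + \left(34 + 6\right) \left(-6 - 30\right) \right)} - 39791 = -6 - 39791 = -39797$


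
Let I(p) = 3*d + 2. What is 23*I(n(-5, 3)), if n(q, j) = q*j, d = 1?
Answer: 115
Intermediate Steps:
n(q, j) = j*q
I(p) = 5 (I(p) = 3*1 + 2 = 3 + 2 = 5)
23*I(n(-5, 3)) = 23*5 = 115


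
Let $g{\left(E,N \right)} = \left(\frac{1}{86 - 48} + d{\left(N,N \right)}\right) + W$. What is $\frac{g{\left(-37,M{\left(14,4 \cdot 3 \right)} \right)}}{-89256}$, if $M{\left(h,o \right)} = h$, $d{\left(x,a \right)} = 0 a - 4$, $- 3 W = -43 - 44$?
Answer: $- \frac{317}{1130576} \approx -0.00028039$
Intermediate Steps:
$W = 29$ ($W = - \frac{-43 - 44}{3} = \left(- \frac{1}{3}\right) \left(-87\right) = 29$)
$d{\left(x,a \right)} = -4$ ($d{\left(x,a \right)} = 0 - 4 = -4$)
$g{\left(E,N \right)} = \frac{951}{38}$ ($g{\left(E,N \right)} = \left(\frac{1}{86 - 48} - 4\right) + 29 = \left(\frac{1}{38} - 4\right) + 29 = - \frac{151}{38} + 29 = \frac{951}{38}$)
$\frac{g{\left(-37,M{\left(14,4 \cdot 3 \right)} \right)}}{-89256} = \frac{951}{38 \left(-89256\right)} = \frac{951}{38} \left(- \frac{1}{89256}\right) = - \frac{317}{1130576}$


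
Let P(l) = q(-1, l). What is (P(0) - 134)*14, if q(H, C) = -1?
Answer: -1890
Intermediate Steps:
P(l) = -1
(P(0) - 134)*14 = (-1 - 134)*14 = -135*14 = -1890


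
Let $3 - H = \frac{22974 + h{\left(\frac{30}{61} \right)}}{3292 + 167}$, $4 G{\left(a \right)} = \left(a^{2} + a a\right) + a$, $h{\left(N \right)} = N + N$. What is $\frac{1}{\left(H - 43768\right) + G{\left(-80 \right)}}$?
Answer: $- \frac{70333}{2854931963} \approx -2.4636 \cdot 10^{-5}$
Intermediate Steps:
$h{\left(N \right)} = 2 N$
$G{\left(a \right)} = \frac{a^{2}}{2} + \frac{a}{4}$ ($G{\left(a \right)} = \frac{\left(a^{2} + a a\right) + a}{4} = \frac{\left(a^{2} + a^{2}\right) + a}{4} = \frac{2 a^{2} + a}{4} = \frac{a + 2 a^{2}}{4} = \frac{a^{2}}{2} + \frac{a}{4}$)
$H = - \frac{256159}{70333}$ ($H = 3 - \frac{22974 + 2 \cdot \frac{30}{61}}{3292 + 167} = 3 - \frac{22974 + 2 \cdot 30 \cdot \frac{1}{61}}{3459} = 3 - \left(22974 + 2 \cdot \frac{30}{61}\right) \frac{1}{3459} = 3 - \left(22974 + \frac{60}{61}\right) \frac{1}{3459} = 3 - \frac{1401474}{61} \cdot \frac{1}{3459} = 3 - \frac{467158}{70333} = - \frac{256159}{70333} \approx -3.6421$)
$\frac{1}{\left(H - 43768\right) + G{\left(-80 \right)}} = \frac{1}{\left(- \frac{256159}{70333} - 43768\right) + \frac{1}{4} \left(-80\right) \left(1 + 2 \left(-80\right)\right)} = \frac{1}{\left(- \frac{256159}{70333} - 43768\right) + \frac{1}{4} \left(-80\right) \left(1 - 160\right)} = \frac{1}{- \frac{3078590903}{70333} + \frac{1}{4} \left(-80\right) \left(-159\right)} = \frac{1}{- \frac{3078590903}{70333} + 3180} = \frac{1}{- \frac{2854931963}{70333}} = - \frac{70333}{2854931963}$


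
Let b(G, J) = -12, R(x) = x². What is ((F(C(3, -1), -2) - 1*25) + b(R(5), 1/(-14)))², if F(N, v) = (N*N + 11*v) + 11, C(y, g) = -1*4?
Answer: 1024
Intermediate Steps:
C(y, g) = -4
F(N, v) = 11 + N² + 11*v (F(N, v) = (N² + 11*v) + 11 = 11 + N² + 11*v)
((F(C(3, -1), -2) - 1*25) + b(R(5), 1/(-14)))² = (((11 + (-4)² + 11*(-2)) - 1*25) - 12)² = (((11 + 16 - 22) - 25) - 12)² = ((5 - 25) - 12)² = (-20 - 12)² = (-32)² = 1024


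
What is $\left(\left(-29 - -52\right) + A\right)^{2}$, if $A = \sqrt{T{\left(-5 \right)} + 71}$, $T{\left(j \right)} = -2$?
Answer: $\left(23 + \sqrt{69}\right)^{2} \approx 980.1$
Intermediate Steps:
$A = \sqrt{69}$ ($A = \sqrt{-2 + 71} = \sqrt{69} \approx 8.3066$)
$\left(\left(-29 - -52\right) + A\right)^{2} = \left(\left(-29 - -52\right) + \sqrt{69}\right)^{2} = \left(\left(-29 + 52\right) + \sqrt{69}\right)^{2} = \left(23 + \sqrt{69}\right)^{2}$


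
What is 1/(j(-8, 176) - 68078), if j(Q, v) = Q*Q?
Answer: -1/68014 ≈ -1.4703e-5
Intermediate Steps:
j(Q, v) = Q**2
1/(j(-8, 176) - 68078) = 1/((-8)**2 - 68078) = 1/(64 - 68078) = 1/(-68014) = -1/68014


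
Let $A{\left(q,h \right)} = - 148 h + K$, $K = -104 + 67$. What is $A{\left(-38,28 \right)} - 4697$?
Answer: $-8878$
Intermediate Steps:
$K = -37$
$A{\left(q,h \right)} = -37 - 148 h$ ($A{\left(q,h \right)} = - 148 h - 37 = -37 - 148 h$)
$A{\left(-38,28 \right)} - 4697 = \left(-37 - 4144\right) - 4697 = -4181 - 4697 = -8878$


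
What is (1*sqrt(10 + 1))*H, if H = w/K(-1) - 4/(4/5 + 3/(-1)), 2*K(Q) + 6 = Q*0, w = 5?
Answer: 5*sqrt(11)/33 ≈ 0.50252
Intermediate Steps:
K(Q) = -3 (K(Q) = -3 + (Q*0)/2 = -3 + (1/2)*0 = -3 + 0 = -3)
H = 5/33 (H = 5/(-3) - 4/(4/5 + 3/(-1)) = 5*(-1/3) - 4/(4*(1/5) + 3*(-1)) = -5/3 - 4/(4/5 - 3) = -5/3 - 4/(-11/5) = -5/3 - 4*(-5/11) = -5/3 + 20/11 = 5/33 ≈ 0.15152)
(1*sqrt(10 + 1))*H = (1*sqrt(10 + 1))*(5/33) = (1*sqrt(11))*(5/33) = sqrt(11)*(5/33) = 5*sqrt(11)/33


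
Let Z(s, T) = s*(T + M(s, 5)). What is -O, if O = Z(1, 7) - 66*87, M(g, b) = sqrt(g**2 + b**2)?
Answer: 5735 - sqrt(26) ≈ 5729.9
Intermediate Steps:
M(g, b) = sqrt(b**2 + g**2)
Z(s, T) = s*(T + sqrt(25 + s**2)) (Z(s, T) = s*(T + sqrt(5**2 + s**2)) = s*(T + sqrt(25 + s**2)))
O = -5735 + sqrt(26) (O = 1*(7 + sqrt(25 + 1**2)) - 66*87 = 1*(7 + sqrt(25 + 1)) - 5742 = 1*(7 + sqrt(26)) - 5742 = (7 + sqrt(26)) - 5742 = -5735 + sqrt(26) ≈ -5729.9)
-O = -(-5735 + sqrt(26)) = 5735 - sqrt(26)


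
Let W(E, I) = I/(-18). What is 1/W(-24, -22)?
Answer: 9/11 ≈ 0.81818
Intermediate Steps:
W(E, I) = -I/18 (W(E, I) = I*(-1/18) = -I/18)
1/W(-24, -22) = 1/(-1/18*(-22)) = 1/(11/9) = 9/11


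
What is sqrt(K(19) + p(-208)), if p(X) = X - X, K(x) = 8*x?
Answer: 2*sqrt(38) ≈ 12.329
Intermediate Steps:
p(X) = 0
sqrt(K(19) + p(-208)) = sqrt(8*19 + 0) = sqrt(152 + 0) = sqrt(152) = 2*sqrt(38)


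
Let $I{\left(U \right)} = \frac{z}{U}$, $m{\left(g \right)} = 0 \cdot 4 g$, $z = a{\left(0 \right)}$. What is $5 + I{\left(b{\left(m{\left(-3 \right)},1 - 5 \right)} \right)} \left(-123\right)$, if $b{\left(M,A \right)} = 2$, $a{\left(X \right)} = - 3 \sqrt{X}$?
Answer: $5$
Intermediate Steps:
$z = 0$ ($z = - 3 \sqrt{0} = \left(-3\right) 0 = 0$)
$m{\left(g \right)} = 0$ ($m{\left(g \right)} = 0 g = 0$)
$I{\left(U \right)} = 0$ ($I{\left(U \right)} = \frac{0}{U} = 0$)
$5 + I{\left(b{\left(m{\left(-3 \right)},1 - 5 \right)} \right)} \left(-123\right) = 5 + 0 \left(-123\right) = 5 + 0 = 5$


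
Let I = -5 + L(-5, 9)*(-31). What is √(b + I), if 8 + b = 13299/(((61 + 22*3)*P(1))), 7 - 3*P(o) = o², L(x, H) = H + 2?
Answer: 3*I*√2162302/254 ≈ 17.368*I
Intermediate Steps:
L(x, H) = 2 + H
P(o) = 7/3 - o²/3
I = -346 (I = -5 + (2 + 9)*(-31) = -5 + 11*(-31) = -5 - 341 = -346)
b = 11267/254 (b = -8 + 13299/(((61 + 22*3)*(7/3 - ⅓*1²))) = -8 + 13299/(((61 + 66)*(7/3 - ⅓*1))) = -8 + 13299/((127*(7/3 - ⅓))) = -8 + 13299/((127*2)) = -8 + 13299/254 = 11267/254 ≈ 44.358)
√(b + I) = √(11267/254 - 346) = √(-76617/254) = 3*I*√2162302/254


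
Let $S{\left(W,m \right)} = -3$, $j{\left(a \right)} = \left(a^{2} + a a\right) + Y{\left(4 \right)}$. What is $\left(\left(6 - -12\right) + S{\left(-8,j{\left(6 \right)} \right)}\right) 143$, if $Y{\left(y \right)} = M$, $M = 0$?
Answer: $2145$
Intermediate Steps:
$Y{\left(y \right)} = 0$
$j{\left(a \right)} = 2 a^{2}$ ($j{\left(a \right)} = \left(a^{2} + a a\right) + 0 = \left(a^{2} + a^{2}\right) + 0 = 2 a^{2} + 0 = 2 a^{2}$)
$\left(\left(6 - -12\right) + S{\left(-8,j{\left(6 \right)} \right)}\right) 143 = \left(\left(6 - -12\right) - 3\right) 143 = \left(\left(6 + 12\right) - 3\right) 143 = \left(18 - 3\right) 143 = 15 \cdot 143 = 2145$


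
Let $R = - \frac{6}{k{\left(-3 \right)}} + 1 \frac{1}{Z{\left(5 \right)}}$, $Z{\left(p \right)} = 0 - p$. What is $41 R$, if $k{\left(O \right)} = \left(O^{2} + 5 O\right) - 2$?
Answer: $\frac{451}{20} \approx 22.55$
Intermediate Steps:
$Z{\left(p \right)} = - p$
$k{\left(O \right)} = -2 + O^{2} + 5 O$
$R = \frac{11}{20}$ ($R = - \frac{6}{-2 + \left(-3\right)^{2} + 5 \left(-3\right)} + 1 \frac{1}{\left(-1\right) 5} = - \frac{6}{-2 + 9 - 15} + 1 \frac{1}{-5} = - \frac{6}{-8} + 1 \left(- \frac{1}{5}\right) = \left(-6\right) \left(- \frac{1}{8}\right) - \frac{1}{5} = \frac{3}{4} - \frac{1}{5} = \frac{11}{20} \approx 0.55$)
$41 R = 41 \cdot \frac{11}{20} = \frac{451}{20}$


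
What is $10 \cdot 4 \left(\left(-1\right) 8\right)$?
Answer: $-320$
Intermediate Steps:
$10 \cdot 4 \left(\left(-1\right) 8\right) = 40 \left(-8\right) = -320$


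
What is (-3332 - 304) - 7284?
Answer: -10920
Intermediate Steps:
(-3332 - 304) - 7284 = -3636 - 7284 = -10920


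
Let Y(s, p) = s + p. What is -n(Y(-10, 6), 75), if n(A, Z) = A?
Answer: 4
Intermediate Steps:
Y(s, p) = p + s
-n(Y(-10, 6), 75) = -(6 - 10) = -1*(-4) = 4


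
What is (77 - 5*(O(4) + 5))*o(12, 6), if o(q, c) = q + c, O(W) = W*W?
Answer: -504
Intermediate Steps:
O(W) = W²
o(q, c) = c + q
(77 - 5*(O(4) + 5))*o(12, 6) = (77 - 5*(4² + 5))*(6 + 12) = (77 - 5*(16 + 5))*18 = (77 - 5*21)*18 = (77 - 105)*18 = -28*18 = -504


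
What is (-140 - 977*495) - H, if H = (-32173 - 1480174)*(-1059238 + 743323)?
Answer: -477773586260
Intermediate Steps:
H = 477773102505 (H = -1512347*(-315915) = 477773102505)
(-140 - 977*495) - H = (-140 - 977*495) - 1*477773102505 = (-140 - 483615) - 477773102505 = -483755 - 477773102505 = -477773586260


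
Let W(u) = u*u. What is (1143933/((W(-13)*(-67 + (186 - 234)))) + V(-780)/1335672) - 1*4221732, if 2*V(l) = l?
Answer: -1405032853761947/332804940 ≈ -4.2218e+6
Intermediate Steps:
V(l) = l/2
W(u) = u**2
(1143933/((W(-13)*(-67 + (186 - 234)))) + V(-780)/1335672) - 1*4221732 = (1143933/(((-13)**2*(-67 + (186 - 234)))) + ((1/2)*(-780))/1335672) - 1*4221732 = (1143933/((169*(-67 - 48))) - 390*1/1335672) - 4221732 = (1143933/((169*(-115))) - 5/17124) - 4221732 = (1143933/(-19435) - 5/17124) - 4221732 = (1143933*(-1/19435) - 5/17124) - 4221732 = (-1143933/19435 - 5/17124) - 4221732 = -19588805867/332804940 - 4221732 = -1405032853761947/332804940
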